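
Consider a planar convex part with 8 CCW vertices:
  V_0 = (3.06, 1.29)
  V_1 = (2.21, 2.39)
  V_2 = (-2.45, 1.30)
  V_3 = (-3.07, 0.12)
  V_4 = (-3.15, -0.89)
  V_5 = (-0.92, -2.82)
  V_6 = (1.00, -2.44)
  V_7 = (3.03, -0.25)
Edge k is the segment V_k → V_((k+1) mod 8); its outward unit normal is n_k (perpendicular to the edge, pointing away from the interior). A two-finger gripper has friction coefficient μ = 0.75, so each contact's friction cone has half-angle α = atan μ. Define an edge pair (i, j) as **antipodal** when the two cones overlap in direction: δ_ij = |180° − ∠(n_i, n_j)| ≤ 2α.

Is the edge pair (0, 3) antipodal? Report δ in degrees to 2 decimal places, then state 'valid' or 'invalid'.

δ = 42.22°, valid

α = atan 0.75 = 36.87°;  2α = 73.74°
edge 0: e_0 = (-0.85, +1.10);  n_0 = (+0.7913, +0.6114)
edge 3: e_3 = (-0.08, -1.01);  n_3 = (-0.9969, +0.0790)
∠(n_0, n_3) = 137.78°
δ = |180° − 137.78°| = 42.22°
42.22° ≤ 2α = 73.74°  →  valid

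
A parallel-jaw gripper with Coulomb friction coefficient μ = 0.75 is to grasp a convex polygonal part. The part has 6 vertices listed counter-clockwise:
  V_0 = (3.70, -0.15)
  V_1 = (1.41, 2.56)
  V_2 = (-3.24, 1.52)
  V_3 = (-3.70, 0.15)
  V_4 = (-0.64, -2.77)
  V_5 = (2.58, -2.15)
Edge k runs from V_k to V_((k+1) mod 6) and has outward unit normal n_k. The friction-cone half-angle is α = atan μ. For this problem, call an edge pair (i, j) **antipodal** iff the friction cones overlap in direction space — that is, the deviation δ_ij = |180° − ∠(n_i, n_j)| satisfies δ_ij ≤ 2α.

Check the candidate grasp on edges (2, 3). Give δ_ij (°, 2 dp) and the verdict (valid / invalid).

α = atan 0.75 = 36.87°;  2α = 73.74°
edge 2: e_2 = (-0.46, -1.37);  n_2 = (-0.9480, +0.3183)
edge 3: e_3 = (+3.06, -2.92);  n_3 = (-0.6904, -0.7235)
∠(n_2, n_3) = 64.90°
δ = |180° − 64.90°| = 115.10°
115.10° > 2α = 73.74°  →  invalid

δ = 115.10°, invalid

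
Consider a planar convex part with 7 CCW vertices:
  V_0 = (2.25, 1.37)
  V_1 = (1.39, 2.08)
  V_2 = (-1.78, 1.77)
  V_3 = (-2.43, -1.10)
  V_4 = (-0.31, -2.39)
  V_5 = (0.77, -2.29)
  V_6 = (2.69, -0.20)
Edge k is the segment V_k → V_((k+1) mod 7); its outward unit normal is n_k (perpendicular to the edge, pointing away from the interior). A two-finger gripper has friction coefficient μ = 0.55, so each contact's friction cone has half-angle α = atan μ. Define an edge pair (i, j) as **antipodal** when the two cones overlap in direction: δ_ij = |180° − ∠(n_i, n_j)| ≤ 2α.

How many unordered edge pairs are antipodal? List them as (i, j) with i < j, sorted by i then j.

count = 8; pairs: (0,3), (0,4), (1,3), (1,4), (1,5), (2,5), (2,6), (3,6)

α = atan 0.55 = 28.81°;  2α = 57.62°
n_0 = (+0.6366, +0.7712)
n_1 = (-0.0973, +0.9953)
n_2 = (-0.9753, +0.2209)
n_3 = (-0.5198, -0.8543)
n_4 = (+0.0922, -0.9957)
n_5 = (+0.7364, -0.6765)
n_6 = (+0.9629, +0.2699)
  (0,1): δ = 134.87°  ·
  (0,2): δ = 63.22°  ·
  (0,3): δ = 8.22°  ✓
  (0,4): δ = 44.83°  ✓
  (0,5): δ = 86.97°  ·
  (0,6): δ = 145.20°  ·
  (1,2): δ = 108.35°  ·
  (1,3): δ = 36.91°  ✓
  (1,4): δ = 0.30°  ✓
  (1,5): δ = 41.84°  ✓
  (1,6): δ = 100.07°  ·
  (2,3): δ = 108.56°  ·
  (2,4): δ = 71.95°  ·
  (2,5): δ = 29.81°  ✓
  (2,6): δ = 28.42°  ✓
  (3,4): δ = 143.39°  ·
  (3,5): δ = 101.25°  ·
  (3,6): δ = 43.02°  ✓
  (4,5): δ = 137.86°  ·
  (4,6): δ = 79.63°  ·
  (5,6): δ = 121.77°  ·
antipodal pairs: 8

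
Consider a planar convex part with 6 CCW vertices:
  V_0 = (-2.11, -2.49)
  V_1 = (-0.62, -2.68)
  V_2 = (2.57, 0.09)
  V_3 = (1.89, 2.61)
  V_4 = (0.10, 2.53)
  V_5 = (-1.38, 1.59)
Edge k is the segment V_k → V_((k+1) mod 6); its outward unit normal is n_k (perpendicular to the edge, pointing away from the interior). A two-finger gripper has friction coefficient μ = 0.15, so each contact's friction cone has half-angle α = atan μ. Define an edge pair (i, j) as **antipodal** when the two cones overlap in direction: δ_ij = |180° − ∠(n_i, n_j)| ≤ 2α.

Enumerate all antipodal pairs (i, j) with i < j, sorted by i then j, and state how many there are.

count = 2; pairs: (0,3), (1,4)

α = atan 0.15 = 8.53°;  2α = 17.06°
n_0 = (-0.1265, -0.9920)
n_1 = (+0.6557, -0.7551)
n_2 = (+0.9655, +0.2605)
n_3 = (-0.0446, +0.9990)
n_4 = (-0.5361, +0.8441)
n_5 = (-0.9844, +0.1761)
  (0,1): δ = 131.76°  ·
  (0,2): δ = 67.63°  ·
  (0,3): δ = 9.83°  ✓
  (0,4): δ = 39.69°  ·
  (0,5): δ = 87.12°  ·
  (1,2): δ = 115.87°  ·
  (1,3): δ = 38.41°  ·
  (1,4): δ = 8.55°  ✓
  (1,5): δ = 38.89°  ·
  (2,3): δ = 102.54°  ·
  (2,4): δ = 72.68°  ·
  (2,5): δ = 25.25°  ·
  (3,4): δ = 150.14°  ·
  (3,5): δ = 102.70°  ·
  (4,5): δ = 132.57°  ·
antipodal pairs: 2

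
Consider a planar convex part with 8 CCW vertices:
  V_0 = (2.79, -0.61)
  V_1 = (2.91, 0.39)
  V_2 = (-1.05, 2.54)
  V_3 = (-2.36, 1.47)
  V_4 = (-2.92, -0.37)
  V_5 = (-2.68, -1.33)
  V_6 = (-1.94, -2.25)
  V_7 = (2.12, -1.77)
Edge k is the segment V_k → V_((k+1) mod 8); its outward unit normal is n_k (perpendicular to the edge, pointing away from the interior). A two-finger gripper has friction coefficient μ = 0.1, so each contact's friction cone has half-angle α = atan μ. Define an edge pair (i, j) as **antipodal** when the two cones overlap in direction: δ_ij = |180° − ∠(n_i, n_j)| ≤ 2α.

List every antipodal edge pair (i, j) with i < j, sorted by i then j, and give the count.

α = atan 0.1 = 5.71°;  2α = 11.42°
n_0 = (+0.9929, -0.1191)
n_1 = (+0.4771, +0.8788)
n_2 = (-0.6326, +0.7745)
n_3 = (-0.9567, +0.2912)
n_4 = (-0.9701, -0.2425)
n_5 = (-0.7792, -0.6268)
n_6 = (+0.1174, -0.9931)
n_7 = (+0.8659, -0.5002)
  (0,1): δ = 111.66°  ·
  (0,2): δ = 43.92°  ·
  (0,3): δ = 10.08°  ✓
  (0,4): δ = 20.88°  ·
  (0,5): δ = 45.65°  ·
  (0,6): δ = 103.59°  ·
  (0,7): δ = 156.83°  ·
  (1,2): δ = 112.26°  ·
  (1,3): δ = 78.43°  ·
  (1,4): δ = 47.46°  ·
  (1,5): δ = 22.69°  ·
  (1,6): δ = 35.24°  ·
  (1,7): δ = 88.49°  ·
  (2,3): δ = 146.17°  ·
  (2,4): δ = 115.21°  ·
  (2,5): δ = 90.43°  ·
  (2,6): δ = 32.50°  ·
  (2,7): δ = 20.75°  ·
  (3,4): δ = 149.04°  ·
  (3,5): δ = 124.26°  ·
  (3,6): δ = 66.33°  ·
  (3,7): δ = 13.08°  ·
  (4,5): δ = 155.22°  ·
  (4,6): δ = 97.29°  ·
  (4,7): δ = 44.05°  ·
  (5,6): δ = 122.07°  ·
  (5,7): δ = 68.82°  ·
  (6,7): δ = 126.75°  ·
antipodal pairs: 1

count = 1; pairs: (0,3)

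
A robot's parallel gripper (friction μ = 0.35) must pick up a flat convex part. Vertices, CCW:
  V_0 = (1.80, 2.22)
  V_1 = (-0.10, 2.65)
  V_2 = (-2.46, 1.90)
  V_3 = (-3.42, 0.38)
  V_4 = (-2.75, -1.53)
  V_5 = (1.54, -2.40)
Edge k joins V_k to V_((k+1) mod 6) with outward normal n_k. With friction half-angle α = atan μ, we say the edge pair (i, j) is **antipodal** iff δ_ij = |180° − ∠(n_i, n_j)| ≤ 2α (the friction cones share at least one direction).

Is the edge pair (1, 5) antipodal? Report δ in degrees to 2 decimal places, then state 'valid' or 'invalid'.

δ = 69.15°, invalid

α = atan 0.35 = 19.29°;  2α = 38.58°
edge 1: e_1 = (-2.36, -0.75);  n_1 = (-0.3029, +0.9530)
edge 5: e_5 = (+0.26, +4.62);  n_5 = (+0.9984, -0.0562)
∠(n_1, n_5) = 110.85°
δ = |180° − 110.85°| = 69.15°
69.15° > 2α = 38.58°  →  invalid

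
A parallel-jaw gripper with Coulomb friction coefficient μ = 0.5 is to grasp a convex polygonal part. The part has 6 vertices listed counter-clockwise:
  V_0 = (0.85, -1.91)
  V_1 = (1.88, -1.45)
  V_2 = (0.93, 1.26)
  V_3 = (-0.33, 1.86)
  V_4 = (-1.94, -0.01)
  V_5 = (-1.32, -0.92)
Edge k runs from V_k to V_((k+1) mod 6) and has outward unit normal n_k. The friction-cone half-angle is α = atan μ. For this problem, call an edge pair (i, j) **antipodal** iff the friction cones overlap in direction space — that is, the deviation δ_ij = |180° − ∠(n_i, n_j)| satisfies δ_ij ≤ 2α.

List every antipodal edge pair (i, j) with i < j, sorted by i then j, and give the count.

count = 6; pairs: (0,2), (0,3), (1,4), (1,5), (2,4), (2,5)

α = atan 0.5 = 26.57°;  2α = 53.13°
n_0 = (+0.4078, -0.9131)
n_1 = (+0.9437, +0.3308)
n_2 = (+0.4299, +0.9029)
n_3 = (-0.7578, +0.6525)
n_4 = (-0.8264, -0.5631)
n_5 = (-0.4151, -0.9098)
  (0,1): δ = 94.75°  ·
  (0,2): δ = 49.53°  ✓
  (0,3): δ = 25.21°  ✓
  (0,4): δ = 100.20°  ·
  (0,5): δ = 131.41°  ·
  (1,2): δ = 134.78°  ·
  (1,3): δ = 60.05°  ·
  (1,4): δ = 14.95°  ✓
  (1,5): δ = 46.16°  ✓
  (2,3): δ = 105.26°  ·
  (2,4): δ = 30.27°  ✓
  (2,5): δ = 0.94°  ✓
  (3,4): δ = 105.01°  ·
  (3,5): δ = 73.80°  ·
  (4,5): δ = 148.79°  ·
antipodal pairs: 6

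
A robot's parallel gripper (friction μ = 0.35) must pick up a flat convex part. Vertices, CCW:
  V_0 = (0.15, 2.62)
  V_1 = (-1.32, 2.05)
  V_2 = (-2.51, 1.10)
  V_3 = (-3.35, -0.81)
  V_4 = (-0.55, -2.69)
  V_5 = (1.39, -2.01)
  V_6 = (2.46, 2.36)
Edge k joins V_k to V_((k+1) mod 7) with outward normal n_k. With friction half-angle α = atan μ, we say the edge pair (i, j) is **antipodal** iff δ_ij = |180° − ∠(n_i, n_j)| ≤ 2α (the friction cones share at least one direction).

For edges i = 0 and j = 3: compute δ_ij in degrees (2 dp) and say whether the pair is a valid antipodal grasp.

δ = 55.07°, invalid

α = atan 0.35 = 19.29°;  2α = 38.58°
edge 0: e_0 = (-1.47, -0.57);  n_0 = (-0.3615, +0.9324)
edge 3: e_3 = (+2.80, -1.88);  n_3 = (-0.5574, -0.8302)
∠(n_0, n_3) = 124.93°
δ = |180° − 124.93°| = 55.07°
55.07° > 2α = 38.58°  →  invalid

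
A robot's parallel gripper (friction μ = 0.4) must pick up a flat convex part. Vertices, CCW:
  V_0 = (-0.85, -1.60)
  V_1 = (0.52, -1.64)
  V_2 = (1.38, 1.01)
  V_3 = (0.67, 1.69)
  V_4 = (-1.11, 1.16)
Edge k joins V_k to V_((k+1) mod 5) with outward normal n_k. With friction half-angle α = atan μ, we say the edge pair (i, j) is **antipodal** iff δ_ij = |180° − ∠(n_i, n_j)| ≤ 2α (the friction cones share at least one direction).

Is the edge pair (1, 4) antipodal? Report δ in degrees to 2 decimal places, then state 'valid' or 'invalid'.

α = atan 0.4 = 21.80°;  2α = 43.60°
edge 1: e_1 = (+0.86, +2.65);  n_1 = (+0.9512, -0.3087)
edge 4: e_4 = (+0.26, -2.76);  n_4 = (-0.9956, -0.0938)
∠(n_1, n_4) = 156.64°
δ = |180° − 156.64°| = 23.36°
23.36° ≤ 2α = 43.60°  →  valid

δ = 23.36°, valid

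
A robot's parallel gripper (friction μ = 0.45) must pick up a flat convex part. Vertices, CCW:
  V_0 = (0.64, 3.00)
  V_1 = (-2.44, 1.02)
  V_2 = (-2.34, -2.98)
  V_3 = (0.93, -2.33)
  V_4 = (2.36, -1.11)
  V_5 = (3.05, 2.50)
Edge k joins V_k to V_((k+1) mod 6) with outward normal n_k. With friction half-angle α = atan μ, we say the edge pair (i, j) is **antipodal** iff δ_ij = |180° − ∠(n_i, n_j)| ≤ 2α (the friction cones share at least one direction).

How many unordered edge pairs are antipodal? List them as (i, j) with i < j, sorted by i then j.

α = atan 0.45 = 24.23°;  2α = 48.46°
n_0 = (-0.5408, +0.8412)
n_1 = (-0.9997, -0.0250)
n_2 = (+0.1950, -0.9808)
n_3 = (+0.6490, -0.7608)
n_4 = (+0.9822, -0.1877)
n_5 = (+0.2031, +0.9791)
  (0,1): δ = 121.30°  ·
  (0,2): δ = 21.49°  ✓
  (0,3): δ = 7.73°  ✓
  (0,4): δ = 46.44°  ✓
  (0,5): δ = 135.54°  ·
  (1,2): δ = 80.19°  ·
  (1,3): δ = 50.96°  ·
  (1,4): δ = 12.25°  ✓
  (1,5): δ = 76.85°  ·
  (2,3): δ = 150.77°  ·
  (2,4): δ = 112.06°  ·
  (2,5): δ = 22.96°  ✓
  (3,4): δ = 141.29°  ·
  (3,5): δ = 52.19°  ·
  (4,5): δ = 90.90°  ·
antipodal pairs: 5

count = 5; pairs: (0,2), (0,3), (0,4), (1,4), (2,5)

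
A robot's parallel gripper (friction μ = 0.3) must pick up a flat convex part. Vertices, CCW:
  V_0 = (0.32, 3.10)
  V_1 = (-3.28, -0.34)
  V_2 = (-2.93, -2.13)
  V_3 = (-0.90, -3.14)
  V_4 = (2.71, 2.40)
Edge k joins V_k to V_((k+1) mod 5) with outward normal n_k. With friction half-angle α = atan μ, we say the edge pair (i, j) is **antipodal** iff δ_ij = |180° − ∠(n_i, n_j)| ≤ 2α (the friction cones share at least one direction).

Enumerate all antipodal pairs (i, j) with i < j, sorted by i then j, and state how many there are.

count = 2; pairs: (0,3), (2,4)

α = atan 0.3 = 16.70°;  2α = 33.40°
n_0 = (-0.6909, +0.7230)
n_1 = (-0.9814, -0.1919)
n_2 = (-0.4454, -0.8953)
n_3 = (+0.8378, -0.5459)
n_4 = (+0.2811, +0.9597)
  (0,1): δ = 122.63°  ·
  (0,2): δ = 70.15°  ·
  (0,3): δ = 13.21°  ✓
  (0,4): δ = 119.98°  ·
  (1,2): δ = 127.52°  ·
  (1,3): δ = 44.15°  ·
  (1,4): δ = 62.61°  ·
  (2,3): δ = 96.64°  ·
  (2,4): δ = 10.13°  ✓
  (3,4): δ = 73.24°  ·
antipodal pairs: 2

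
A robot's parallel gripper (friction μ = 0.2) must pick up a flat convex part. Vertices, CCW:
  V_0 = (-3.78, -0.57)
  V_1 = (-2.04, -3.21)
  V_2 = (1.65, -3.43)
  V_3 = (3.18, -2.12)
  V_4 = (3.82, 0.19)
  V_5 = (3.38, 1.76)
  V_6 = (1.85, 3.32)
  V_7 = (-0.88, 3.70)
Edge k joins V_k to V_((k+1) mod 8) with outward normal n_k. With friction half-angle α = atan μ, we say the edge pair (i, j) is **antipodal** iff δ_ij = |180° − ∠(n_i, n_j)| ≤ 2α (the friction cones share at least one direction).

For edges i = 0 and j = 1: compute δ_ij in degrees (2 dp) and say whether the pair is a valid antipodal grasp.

δ = 126.80°, invalid

α = atan 0.2 = 11.31°;  2α = 22.62°
edge 0: e_0 = (+1.74, -2.64);  n_0 = (-0.8350, -0.5503)
edge 1: e_1 = (+3.69, -0.22);  n_1 = (-0.0595, -0.9982)
∠(n_0, n_1) = 53.20°
δ = |180° − 53.20°| = 126.80°
126.80° > 2α = 22.62°  →  invalid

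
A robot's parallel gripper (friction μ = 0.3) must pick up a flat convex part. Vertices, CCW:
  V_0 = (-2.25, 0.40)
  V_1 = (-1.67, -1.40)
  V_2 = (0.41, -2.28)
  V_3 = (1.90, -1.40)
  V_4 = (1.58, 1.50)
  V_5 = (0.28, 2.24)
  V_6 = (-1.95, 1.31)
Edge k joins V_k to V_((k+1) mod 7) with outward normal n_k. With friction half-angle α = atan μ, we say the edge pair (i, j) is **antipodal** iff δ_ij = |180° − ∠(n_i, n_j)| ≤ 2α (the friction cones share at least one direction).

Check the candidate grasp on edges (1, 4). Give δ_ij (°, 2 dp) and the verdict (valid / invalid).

δ = 6.72°, valid

α = atan 0.3 = 16.70°;  2α = 33.40°
edge 1: e_1 = (+2.08, -0.88);  n_1 = (-0.3896, -0.9210)
edge 4: e_4 = (-1.30, +0.74);  n_4 = (+0.4947, +0.8691)
∠(n_1, n_4) = 173.28°
δ = |180° − 173.28°| = 6.72°
6.72° ≤ 2α = 33.40°  →  valid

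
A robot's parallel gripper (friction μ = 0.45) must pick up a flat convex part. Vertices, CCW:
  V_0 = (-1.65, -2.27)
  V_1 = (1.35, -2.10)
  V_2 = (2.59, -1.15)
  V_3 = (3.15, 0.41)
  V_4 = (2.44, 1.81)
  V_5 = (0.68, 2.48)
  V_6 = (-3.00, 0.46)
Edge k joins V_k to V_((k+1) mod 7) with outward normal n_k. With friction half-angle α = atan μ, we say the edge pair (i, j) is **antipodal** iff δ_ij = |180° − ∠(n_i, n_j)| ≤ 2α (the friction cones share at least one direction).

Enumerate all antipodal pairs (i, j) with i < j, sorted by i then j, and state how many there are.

count = 7; pairs: (0,4), (0,5), (1,5), (2,5), (2,6), (3,6), (4,6)

α = atan 0.45 = 24.23°;  2α = 48.46°
n_0 = (+0.0566, -0.9984)
n_1 = (+0.6082, -0.7938)
n_2 = (+0.9412, -0.3379)
n_3 = (+0.8919, +0.4523)
n_4 = (+0.3558, +0.9346)
n_5 = (-0.4812, +0.8766)
n_6 = (-0.8964, -0.4433)
  (0,1): δ = 145.79°  ·
  (0,2): δ = 112.99°  ·
  (0,3): δ = 66.35°  ·
  (0,4): δ = 24.08°  ✓
  (0,5): δ = 25.52°  ✓
  (0,6): δ = 113.07°  ·
  (1,2): δ = 147.20°  ·
  (1,3): δ = 100.57°  ·
  (1,4): δ = 58.30°  ·
  (1,5): δ = 8.69°  ✓
  (1,6): δ = 78.86°  ·
  (2,3): δ = 133.36°  ·
  (2,4): δ = 91.09°  ·
  (2,5): δ = 41.49°  ✓
  (2,6): δ = 46.06°  ✓
  (3,4): δ = 137.73°  ·
  (3,5): δ = 88.13°  ·
  (3,6): δ = 0.58°  ✓
  (4,5): δ = 130.40°  ·
  (4,6): δ = 42.85°  ✓
  (5,6): δ = 92.45°  ·
antipodal pairs: 7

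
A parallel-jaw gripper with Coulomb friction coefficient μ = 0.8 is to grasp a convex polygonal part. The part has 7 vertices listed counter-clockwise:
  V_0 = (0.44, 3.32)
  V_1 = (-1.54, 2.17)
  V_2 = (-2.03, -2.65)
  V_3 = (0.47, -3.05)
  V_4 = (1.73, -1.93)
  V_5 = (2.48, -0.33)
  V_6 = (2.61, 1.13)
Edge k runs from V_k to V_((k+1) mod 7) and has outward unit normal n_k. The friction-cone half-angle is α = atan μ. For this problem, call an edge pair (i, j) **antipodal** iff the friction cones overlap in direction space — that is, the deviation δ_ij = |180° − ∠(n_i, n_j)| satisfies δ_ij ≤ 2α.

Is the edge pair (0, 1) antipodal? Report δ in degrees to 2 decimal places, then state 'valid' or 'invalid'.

δ = 125.95°, invalid

α = atan 0.8 = 38.66°;  2α = 77.32°
edge 0: e_0 = (-1.98, -1.15);  n_0 = (-0.5022, +0.8647)
edge 1: e_1 = (-0.49, -4.82);  n_1 = (-0.9949, +0.1011)
∠(n_0, n_1) = 54.05°
δ = |180° − 54.05°| = 125.95°
125.95° > 2α = 77.32°  →  invalid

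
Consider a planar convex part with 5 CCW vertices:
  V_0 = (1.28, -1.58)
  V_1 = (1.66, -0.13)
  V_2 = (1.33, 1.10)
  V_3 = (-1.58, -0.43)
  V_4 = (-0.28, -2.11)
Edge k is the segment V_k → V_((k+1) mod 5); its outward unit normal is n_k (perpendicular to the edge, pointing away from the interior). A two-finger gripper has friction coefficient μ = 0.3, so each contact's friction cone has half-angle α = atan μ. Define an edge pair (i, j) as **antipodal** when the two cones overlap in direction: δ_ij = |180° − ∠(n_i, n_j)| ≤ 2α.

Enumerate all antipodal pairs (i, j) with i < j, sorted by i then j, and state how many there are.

α = atan 0.3 = 16.70°;  2α = 33.40°
n_0 = (+0.9673, -0.2535)
n_1 = (+0.9658, +0.2591)
n_2 = (-0.4654, +0.8851)
n_3 = (-0.7909, -0.6120)
n_4 = (+0.3217, -0.9468)
  (0,1): δ = 150.30°  ·
  (0,2): δ = 47.58°  ·
  (0,3): δ = 52.42°  ·
  (0,4): δ = 123.45°  ·
  (1,2): δ = 77.28°  ·
  (1,3): δ = 22.71°  ✓
  (1,4): δ = 93.75°  ·
  (2,3): δ = 80.00°  ·
  (2,4): δ = 8.97°  ✓
  (3,4): δ = 108.97°  ·
antipodal pairs: 2

count = 2; pairs: (1,3), (2,4)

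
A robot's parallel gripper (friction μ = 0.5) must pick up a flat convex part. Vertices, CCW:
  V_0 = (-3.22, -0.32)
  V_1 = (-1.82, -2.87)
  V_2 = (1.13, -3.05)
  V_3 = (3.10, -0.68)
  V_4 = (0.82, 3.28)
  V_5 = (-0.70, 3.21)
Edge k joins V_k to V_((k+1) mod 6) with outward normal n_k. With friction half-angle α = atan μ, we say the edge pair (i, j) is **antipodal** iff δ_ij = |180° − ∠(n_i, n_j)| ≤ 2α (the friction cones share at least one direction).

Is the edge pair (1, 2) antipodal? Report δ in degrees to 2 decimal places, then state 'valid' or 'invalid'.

α = atan 0.5 = 26.57°;  2α = 53.13°
edge 1: e_1 = (+2.95, -0.18);  n_1 = (-0.0609, -0.9981)
edge 2: e_2 = (+1.97, +2.37);  n_2 = (+0.7690, -0.6392)
∠(n_1, n_2) = 53.76°
δ = |180° − 53.76°| = 126.24°
126.24° > 2α = 53.13°  →  invalid

δ = 126.24°, invalid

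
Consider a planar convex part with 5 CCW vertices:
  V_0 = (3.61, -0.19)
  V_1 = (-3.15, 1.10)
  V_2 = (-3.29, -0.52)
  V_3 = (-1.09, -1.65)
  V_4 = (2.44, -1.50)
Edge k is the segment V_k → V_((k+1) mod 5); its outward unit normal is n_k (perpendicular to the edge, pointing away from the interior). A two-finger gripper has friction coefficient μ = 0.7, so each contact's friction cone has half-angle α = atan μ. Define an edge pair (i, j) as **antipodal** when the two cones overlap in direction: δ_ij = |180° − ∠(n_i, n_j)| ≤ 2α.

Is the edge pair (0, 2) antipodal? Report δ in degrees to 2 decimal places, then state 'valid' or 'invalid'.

α = atan 0.7 = 34.99°;  2α = 69.98°
edge 0: e_0 = (-6.76, +1.29);  n_0 = (+0.1874, +0.9823)
edge 2: e_2 = (+2.20, -1.13);  n_2 = (-0.4569, -0.8895)
∠(n_0, n_2) = 163.62°
δ = |180° − 163.62°| = 16.38°
16.38° ≤ 2α = 69.98°  →  valid

δ = 16.38°, valid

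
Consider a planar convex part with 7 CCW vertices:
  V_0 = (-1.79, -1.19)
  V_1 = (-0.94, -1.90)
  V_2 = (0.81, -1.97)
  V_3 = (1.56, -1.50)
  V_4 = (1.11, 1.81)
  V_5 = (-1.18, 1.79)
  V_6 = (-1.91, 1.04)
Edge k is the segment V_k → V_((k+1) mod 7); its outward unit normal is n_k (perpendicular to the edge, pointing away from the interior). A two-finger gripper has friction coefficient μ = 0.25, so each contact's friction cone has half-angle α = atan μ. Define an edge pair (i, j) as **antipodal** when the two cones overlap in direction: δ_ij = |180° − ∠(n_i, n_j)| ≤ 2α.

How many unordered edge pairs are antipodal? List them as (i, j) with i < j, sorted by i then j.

count = 3; pairs: (1,4), (2,5), (3,6)

α = atan 0.25 = 14.04°;  2α = 28.07°
n_0 = (-0.6411, -0.7675)
n_1 = (-0.0400, -0.9992)
n_2 = (+0.5310, -0.8474)
n_3 = (+0.9909, +0.1347)
n_4 = (-0.0087, +1.0000)
n_5 = (-0.7166, +0.6975)
n_6 = (-0.9986, -0.0537)
  (0,1): δ = 142.42°  ·
  (0,2): δ = 108.05°  ·
  (0,3): δ = 42.39°  ·
  (0,4): δ = 40.37°  ·
  (0,5): δ = 85.65°  ·
  (0,6): δ = 132.95°  ·
  (1,2): δ = 145.64°  ·
  (1,3): δ = 79.97°  ·
  (1,4): δ = 2.79°  ✓
  (1,5): δ = 48.06°  ·
  (1,6): δ = 95.37°  ·
  (2,3): δ = 114.33°  ·
  (2,4): δ = 31.57°  ·
  (2,5): δ = 13.70°  ✓
  (2,6): δ = 61.01°  ·
  (3,4): δ = 97.24°  ·
  (3,5): δ = 51.97°  ·
  (3,6): δ = 4.66°  ✓
  (4,5): δ = 134.73°  ·
  (4,6): δ = 87.42°  ·
  (5,6): δ = 132.69°  ·
antipodal pairs: 3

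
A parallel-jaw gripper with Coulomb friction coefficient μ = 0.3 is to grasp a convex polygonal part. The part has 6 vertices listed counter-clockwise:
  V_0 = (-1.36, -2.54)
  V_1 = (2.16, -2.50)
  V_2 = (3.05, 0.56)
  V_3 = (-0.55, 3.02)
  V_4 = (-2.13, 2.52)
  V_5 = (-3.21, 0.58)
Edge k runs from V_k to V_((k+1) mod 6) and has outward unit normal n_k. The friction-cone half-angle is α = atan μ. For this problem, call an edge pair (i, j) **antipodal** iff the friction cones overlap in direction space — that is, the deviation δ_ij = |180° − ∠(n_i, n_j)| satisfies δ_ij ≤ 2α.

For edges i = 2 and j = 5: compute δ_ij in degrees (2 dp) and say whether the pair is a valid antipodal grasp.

α = atan 0.3 = 16.70°;  2α = 33.40°
edge 2: e_2 = (-3.60, +2.46);  n_2 = (+0.5642, +0.8256)
edge 5: e_5 = (+1.85, -3.12);  n_5 = (-0.8602, -0.5100)
∠(n_2, n_5) = 155.01°
δ = |180° − 155.01°| = 24.99°
24.99° ≤ 2α = 33.40°  →  valid

δ = 24.99°, valid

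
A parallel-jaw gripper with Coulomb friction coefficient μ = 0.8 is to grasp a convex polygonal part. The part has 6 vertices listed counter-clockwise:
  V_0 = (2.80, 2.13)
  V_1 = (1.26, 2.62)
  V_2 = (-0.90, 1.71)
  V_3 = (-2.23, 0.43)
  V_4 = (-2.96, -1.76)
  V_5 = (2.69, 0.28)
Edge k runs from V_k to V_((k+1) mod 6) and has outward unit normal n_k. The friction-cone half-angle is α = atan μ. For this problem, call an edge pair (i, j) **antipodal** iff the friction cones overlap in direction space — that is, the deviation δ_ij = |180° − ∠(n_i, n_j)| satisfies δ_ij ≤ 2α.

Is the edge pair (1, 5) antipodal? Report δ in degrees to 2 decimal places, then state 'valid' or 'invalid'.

δ = 63.75°, valid

α = atan 0.8 = 38.66°;  2α = 77.32°
edge 1: e_1 = (-2.16, -0.91);  n_1 = (-0.3882, +0.9216)
edge 5: e_5 = (+0.11, +1.85);  n_5 = (+0.9982, -0.0594)
∠(n_1, n_5) = 116.25°
δ = |180° − 116.25°| = 63.75°
63.75° ≤ 2α = 77.32°  →  valid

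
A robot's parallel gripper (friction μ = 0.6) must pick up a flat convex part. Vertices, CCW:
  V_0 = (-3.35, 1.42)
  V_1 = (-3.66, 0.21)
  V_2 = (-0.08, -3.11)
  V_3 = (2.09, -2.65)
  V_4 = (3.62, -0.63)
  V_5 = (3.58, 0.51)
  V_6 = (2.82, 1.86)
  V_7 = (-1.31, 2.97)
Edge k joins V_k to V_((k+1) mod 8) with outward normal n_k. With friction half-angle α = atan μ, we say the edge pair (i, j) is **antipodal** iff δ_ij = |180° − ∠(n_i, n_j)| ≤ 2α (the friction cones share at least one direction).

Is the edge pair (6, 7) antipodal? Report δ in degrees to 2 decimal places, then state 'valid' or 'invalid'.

δ = 127.73°, invalid

α = atan 0.6 = 30.96°;  2α = 61.93°
edge 6: e_6 = (-4.13, +1.11);  n_6 = (+0.2596, +0.9657)
edge 7: e_7 = (-2.04, -1.55);  n_7 = (-0.6050, +0.7962)
∠(n_6, n_7) = 52.27°
δ = |180° − 52.27°| = 127.73°
127.73° > 2α = 61.93°  →  invalid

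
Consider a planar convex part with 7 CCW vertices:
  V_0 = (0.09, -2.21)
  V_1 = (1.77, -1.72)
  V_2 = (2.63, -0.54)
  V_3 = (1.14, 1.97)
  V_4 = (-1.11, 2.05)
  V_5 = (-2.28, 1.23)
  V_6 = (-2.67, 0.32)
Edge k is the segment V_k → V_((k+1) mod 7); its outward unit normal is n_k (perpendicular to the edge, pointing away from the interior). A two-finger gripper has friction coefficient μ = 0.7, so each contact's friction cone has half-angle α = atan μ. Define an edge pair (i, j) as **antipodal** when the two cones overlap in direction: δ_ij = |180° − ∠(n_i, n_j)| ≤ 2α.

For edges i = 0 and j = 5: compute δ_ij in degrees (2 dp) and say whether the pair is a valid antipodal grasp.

δ = 50.54°, valid

α = atan 0.7 = 34.99°;  2α = 69.98°
edge 0: e_0 = (+1.68, +0.49);  n_0 = (+0.2800, -0.9600)
edge 5: e_5 = (-0.39, -0.91);  n_5 = (-0.9191, +0.3939)
∠(n_0, n_5) = 129.46°
δ = |180° − 129.46°| = 50.54°
50.54° ≤ 2α = 69.98°  →  valid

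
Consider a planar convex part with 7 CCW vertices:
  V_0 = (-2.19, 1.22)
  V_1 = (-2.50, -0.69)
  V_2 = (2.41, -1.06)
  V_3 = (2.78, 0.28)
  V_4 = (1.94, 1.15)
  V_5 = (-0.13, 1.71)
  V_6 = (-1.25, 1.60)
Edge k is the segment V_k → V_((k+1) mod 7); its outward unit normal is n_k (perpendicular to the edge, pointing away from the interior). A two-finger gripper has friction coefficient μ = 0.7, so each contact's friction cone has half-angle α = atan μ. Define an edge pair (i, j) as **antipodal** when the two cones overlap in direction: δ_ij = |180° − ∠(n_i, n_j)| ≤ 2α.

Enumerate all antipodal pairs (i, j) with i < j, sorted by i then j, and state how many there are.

α = atan 0.7 = 34.99°;  2α = 69.98°
n_0 = (-0.9871, +0.1602)
n_1 = (-0.0751, -0.9972)
n_2 = (+0.9639, -0.2662)
n_3 = (+0.7194, +0.6946)
n_4 = (+0.2611, +0.9653)
n_5 = (-0.0977, +0.9952)
n_6 = (-0.3748, +0.9271)
  (0,1): δ = 85.09°  ·
  (0,2): δ = 6.22°  ✓
  (0,3): δ = 53.21°  ✓
  (0,4): δ = 84.08°  ·
  (0,5): δ = 104.83°  ·
  (0,6): δ = 121.23°  ·
  (1,2): δ = 101.13°  ·
  (1,3): δ = 41.70°  ✓
  (1,4): δ = 10.83°  ✓
  (1,5): δ = 9.92°  ✓
  (1,6): δ = 26.32°  ✓
  (2,3): δ = 120.57°  ·
  (2,4): δ = 89.70°  ·
  (2,5): δ = 68.95°  ✓
  (2,6): δ = 52.55°  ✓
  (3,4): δ = 149.13°  ·
  (3,5): δ = 128.39°  ·
  (3,6): δ = 111.98°  ·
  (4,5): δ = 159.25°  ·
  (4,6): δ = 142.85°  ·
  (5,6): δ = 163.60°  ·
antipodal pairs: 8

count = 8; pairs: (0,2), (0,3), (1,3), (1,4), (1,5), (1,6), (2,5), (2,6)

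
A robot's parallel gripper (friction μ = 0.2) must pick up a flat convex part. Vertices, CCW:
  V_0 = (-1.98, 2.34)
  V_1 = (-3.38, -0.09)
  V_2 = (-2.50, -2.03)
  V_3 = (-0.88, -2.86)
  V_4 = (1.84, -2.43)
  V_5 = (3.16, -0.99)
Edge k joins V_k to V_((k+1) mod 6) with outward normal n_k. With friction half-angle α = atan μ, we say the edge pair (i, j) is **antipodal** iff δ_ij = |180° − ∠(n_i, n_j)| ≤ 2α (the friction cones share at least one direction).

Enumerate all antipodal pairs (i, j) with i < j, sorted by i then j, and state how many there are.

α = atan 0.2 = 11.31°;  2α = 22.62°
n_0 = (-0.8665, +0.4992)
n_1 = (-0.9107, -0.4131)
n_2 = (-0.4560, -0.8900)
n_3 = (+0.1561, -0.9877)
n_4 = (+0.7372, -0.6757)
n_5 = (+0.5437, +0.8393)
  (0,1): δ = 125.65°  ·
  (0,2): δ = 87.18°  ·
  (0,3): δ = 51.07°  ·
  (0,4): δ = 12.56°  ✓
  (0,5): δ = 87.01°  ·
  (1,2): δ = 141.53°  ·
  (1,3): δ = 105.42°  ·
  (1,4): δ = 66.91°  ·
  (1,5): δ = 32.66°  ·
  (2,3): δ = 143.89°  ·
  (2,4): δ = 105.38°  ·
  (2,5): δ = 5.81°  ✓
  (3,4): δ = 141.49°  ·
  (3,5): δ = 41.92°  ·
  (4,5): δ = 80.43°  ·
antipodal pairs: 2

count = 2; pairs: (0,4), (2,5)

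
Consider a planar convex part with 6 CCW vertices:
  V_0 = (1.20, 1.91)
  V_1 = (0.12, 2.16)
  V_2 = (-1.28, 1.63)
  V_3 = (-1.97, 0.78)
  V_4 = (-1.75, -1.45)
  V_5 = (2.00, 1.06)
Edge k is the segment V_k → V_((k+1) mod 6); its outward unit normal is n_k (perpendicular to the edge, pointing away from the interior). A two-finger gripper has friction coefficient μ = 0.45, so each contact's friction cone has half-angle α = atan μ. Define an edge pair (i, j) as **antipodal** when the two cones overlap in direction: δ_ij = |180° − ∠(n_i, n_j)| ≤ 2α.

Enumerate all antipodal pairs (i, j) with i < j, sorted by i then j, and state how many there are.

α = atan 0.45 = 24.23°;  2α = 48.46°
n_0 = (+0.2255, +0.9742)
n_1 = (-0.3541, +0.9352)
n_2 = (-0.7764, +0.6302)
n_3 = (-0.9952, -0.0982)
n_4 = (+0.5562, -0.8310)
n_5 = (+0.7282, +0.6854)
  (0,1): δ = 146.23°  ·
  (0,2): δ = 116.04°  ·
  (0,3): δ = 71.33°  ·
  (0,4): δ = 46.83°  ✓
  (0,5): δ = 146.30°  ·
  (1,2): δ = 149.80°  ·
  (1,3): δ = 105.10°  ·
  (1,4): δ = 13.06°  ✓
  (1,5): δ = 112.53°  ·
  (2,3): δ = 135.30°  ·
  (2,4): δ = 17.14°  ✓
  (2,5): δ = 82.33°  ·
  (3,4): δ = 61.84°  ·
  (3,5): δ = 37.63°  ✓
  (4,5): δ = 80.53°  ·
antipodal pairs: 4

count = 4; pairs: (0,4), (1,4), (2,4), (3,5)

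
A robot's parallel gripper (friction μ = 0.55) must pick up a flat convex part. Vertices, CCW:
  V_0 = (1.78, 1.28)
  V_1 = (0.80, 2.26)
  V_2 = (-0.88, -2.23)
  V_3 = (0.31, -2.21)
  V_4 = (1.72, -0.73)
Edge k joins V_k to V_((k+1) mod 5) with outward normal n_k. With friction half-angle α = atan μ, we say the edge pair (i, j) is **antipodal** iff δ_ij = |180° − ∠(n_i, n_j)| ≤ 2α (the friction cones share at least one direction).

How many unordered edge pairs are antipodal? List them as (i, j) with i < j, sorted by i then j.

α = atan 0.55 = 28.81°;  2α = 57.62°
n_0 = (+0.7071, +0.7071)
n_1 = (-0.9366, +0.3504)
n_2 = (+0.0168, -0.9999)
n_3 = (+0.7240, -0.6898)
n_4 = (+0.9996, -0.0298)
  (0,1): δ = 65.51°  ·
  (0,2): δ = 45.96°  ✓
  (0,3): δ = 91.39°  ·
  (0,4): δ = 133.29°  ·
  (1,2): δ = 68.52°  ·
  (1,3): δ = 23.10°  ✓
  (1,4): δ = 18.80°  ✓
  (2,3): δ = 134.58°  ·
  (2,4): δ = 92.67°  ·
  (3,4): δ = 138.10°  ·
antipodal pairs: 3

count = 3; pairs: (0,2), (1,3), (1,4)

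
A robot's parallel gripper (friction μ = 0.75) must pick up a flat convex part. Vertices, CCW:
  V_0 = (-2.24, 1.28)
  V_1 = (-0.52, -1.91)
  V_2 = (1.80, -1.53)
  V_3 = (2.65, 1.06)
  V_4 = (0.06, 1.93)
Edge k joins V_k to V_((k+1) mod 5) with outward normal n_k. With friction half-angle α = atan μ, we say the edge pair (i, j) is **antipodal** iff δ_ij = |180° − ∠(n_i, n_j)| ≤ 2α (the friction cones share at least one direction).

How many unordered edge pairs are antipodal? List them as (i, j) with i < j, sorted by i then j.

count = 5; pairs: (0,2), (0,3), (1,3), (1,4), (2,4)

α = atan 0.75 = 36.87°;  2α = 73.74°
n_0 = (-0.8802, -0.4746)
n_1 = (+0.1616, -0.9868)
n_2 = (+0.9501, -0.3118)
n_3 = (+0.3184, +0.9479)
n_4 = (-0.2720, +0.9623)
  (0,1): δ = 109.03°  ·
  (0,2): δ = 46.50°  ✓
  (0,3): δ = 43.10°  ✓
  (0,4): δ = 77.45°  ·
  (1,2): δ = 117.47°  ·
  (1,3): δ = 27.87°  ✓
  (1,4): δ = 6.48°  ✓
  (2,3): δ = 90.40°  ·
  (2,4): δ = 56.05°  ✓
  (3,4): δ = 145.65°  ·
antipodal pairs: 5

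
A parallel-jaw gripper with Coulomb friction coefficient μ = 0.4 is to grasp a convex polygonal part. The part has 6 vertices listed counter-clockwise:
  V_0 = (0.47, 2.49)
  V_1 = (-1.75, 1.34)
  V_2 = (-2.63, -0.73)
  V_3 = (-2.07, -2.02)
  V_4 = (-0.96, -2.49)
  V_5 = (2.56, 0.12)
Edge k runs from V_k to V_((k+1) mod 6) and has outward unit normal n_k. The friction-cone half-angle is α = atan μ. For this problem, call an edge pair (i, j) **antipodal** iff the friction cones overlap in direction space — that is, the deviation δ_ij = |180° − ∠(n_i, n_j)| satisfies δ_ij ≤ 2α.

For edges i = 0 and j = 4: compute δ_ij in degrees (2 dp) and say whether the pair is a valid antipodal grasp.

α = atan 0.4 = 21.80°;  2α = 43.60°
edge 0: e_0 = (-2.22, -1.15);  n_0 = (-0.4600, +0.8879)
edge 4: e_4 = (+3.52, +2.61);  n_4 = (+0.5956, -0.8033)
∠(n_0, n_4) = 170.83°
δ = |180° − 170.83°| = 9.17°
9.17° ≤ 2α = 43.60°  →  valid

δ = 9.17°, valid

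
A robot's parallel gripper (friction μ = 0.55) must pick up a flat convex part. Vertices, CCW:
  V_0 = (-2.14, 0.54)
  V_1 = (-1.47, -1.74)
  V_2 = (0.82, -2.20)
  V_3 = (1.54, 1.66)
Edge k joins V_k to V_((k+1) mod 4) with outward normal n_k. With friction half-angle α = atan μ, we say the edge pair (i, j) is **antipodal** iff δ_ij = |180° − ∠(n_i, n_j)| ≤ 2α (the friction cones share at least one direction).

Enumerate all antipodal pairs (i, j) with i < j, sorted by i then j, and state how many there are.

count = 2; pairs: (0,2), (1,3)

α = atan 0.55 = 28.81°;  2α = 57.62°
n_0 = (-0.9594, -0.2819)
n_1 = (-0.1969, -0.9804)
n_2 = (+0.9830, -0.1834)
n_3 = (-0.2912, +0.9567)
  (0,1): δ = 117.73°  ·
  (0,2): δ = 26.94°  ✓
  (0,3): δ = 90.55°  ·
  (1,2): δ = 89.21°  ·
  (1,3): δ = 28.29°  ✓
  (2,3): δ = 62.51°  ·
antipodal pairs: 2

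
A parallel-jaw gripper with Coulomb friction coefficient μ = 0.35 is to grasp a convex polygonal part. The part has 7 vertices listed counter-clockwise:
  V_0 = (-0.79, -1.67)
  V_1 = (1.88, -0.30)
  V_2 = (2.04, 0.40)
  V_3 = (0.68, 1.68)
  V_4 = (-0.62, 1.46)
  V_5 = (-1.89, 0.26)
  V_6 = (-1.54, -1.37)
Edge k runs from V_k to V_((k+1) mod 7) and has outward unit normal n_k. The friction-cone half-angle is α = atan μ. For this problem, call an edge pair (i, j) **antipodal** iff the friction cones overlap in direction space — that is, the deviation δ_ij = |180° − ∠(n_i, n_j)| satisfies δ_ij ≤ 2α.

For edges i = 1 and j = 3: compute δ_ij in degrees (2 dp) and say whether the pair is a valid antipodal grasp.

α = atan 0.35 = 19.29°;  2α = 38.58°
edge 1: e_1 = (+0.16, +0.70);  n_1 = (+0.9749, -0.2228)
edge 3: e_3 = (-1.30, -0.22);  n_3 = (-0.1669, +0.9860)
∠(n_1, n_3) = 112.48°
δ = |180° − 112.48°| = 67.52°
67.52° > 2α = 38.58°  →  invalid

δ = 67.52°, invalid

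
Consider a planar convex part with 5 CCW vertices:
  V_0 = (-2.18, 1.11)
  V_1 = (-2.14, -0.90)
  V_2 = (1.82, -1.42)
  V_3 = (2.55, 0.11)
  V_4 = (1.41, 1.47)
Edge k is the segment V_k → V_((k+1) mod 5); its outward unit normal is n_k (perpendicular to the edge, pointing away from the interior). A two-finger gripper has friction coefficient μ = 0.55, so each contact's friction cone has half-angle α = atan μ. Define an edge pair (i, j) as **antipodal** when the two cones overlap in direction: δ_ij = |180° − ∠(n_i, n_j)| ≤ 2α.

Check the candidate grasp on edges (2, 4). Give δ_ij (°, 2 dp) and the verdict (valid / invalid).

α = atan 0.55 = 28.81°;  2α = 57.62°
edge 2: e_2 = (+0.73, +1.53);  n_2 = (+0.9025, -0.4306)
edge 4: e_4 = (-3.59, -0.36);  n_4 = (-0.0998, +0.9950)
∠(n_2, n_4) = 121.23°
δ = |180° − 121.23°| = 58.77°
58.77° > 2α = 57.62°  →  invalid

δ = 58.77°, invalid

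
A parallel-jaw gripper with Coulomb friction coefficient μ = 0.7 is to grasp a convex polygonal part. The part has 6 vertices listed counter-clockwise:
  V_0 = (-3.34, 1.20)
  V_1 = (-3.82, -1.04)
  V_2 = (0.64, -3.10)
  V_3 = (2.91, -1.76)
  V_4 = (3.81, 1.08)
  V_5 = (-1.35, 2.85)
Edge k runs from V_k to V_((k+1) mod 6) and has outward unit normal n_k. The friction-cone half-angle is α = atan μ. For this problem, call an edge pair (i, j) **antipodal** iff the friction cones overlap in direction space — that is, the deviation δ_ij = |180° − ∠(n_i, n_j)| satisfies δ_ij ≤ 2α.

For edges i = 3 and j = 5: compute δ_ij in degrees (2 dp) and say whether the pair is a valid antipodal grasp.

δ = 32.75°, valid

α = atan 0.7 = 34.99°;  2α = 69.98°
edge 3: e_3 = (+0.90, +2.84);  n_3 = (+0.9533, -0.3021)
edge 5: e_5 = (-1.99, -1.65);  n_5 = (-0.6383, +0.7698)
∠(n_3, n_5) = 147.25°
δ = |180° − 147.25°| = 32.75°
32.75° ≤ 2α = 69.98°  →  valid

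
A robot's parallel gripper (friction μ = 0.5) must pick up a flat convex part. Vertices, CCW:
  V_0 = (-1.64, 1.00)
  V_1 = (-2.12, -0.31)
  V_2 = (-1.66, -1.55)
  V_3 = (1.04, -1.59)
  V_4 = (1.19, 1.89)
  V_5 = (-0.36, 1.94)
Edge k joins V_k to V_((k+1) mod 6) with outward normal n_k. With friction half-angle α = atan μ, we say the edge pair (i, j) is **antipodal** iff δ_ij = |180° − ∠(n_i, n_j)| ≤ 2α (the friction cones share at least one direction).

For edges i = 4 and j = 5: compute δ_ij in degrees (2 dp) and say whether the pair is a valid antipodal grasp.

δ = 141.86°, invalid

α = atan 0.5 = 26.57°;  2α = 53.13°
edge 4: e_4 = (-1.55, +0.05);  n_4 = (+0.0322, +0.9995)
edge 5: e_5 = (-1.28, -0.94);  n_5 = (-0.5919, +0.8060)
∠(n_4, n_5) = 38.14°
δ = |180° − 38.14°| = 141.86°
141.86° > 2α = 53.13°  →  invalid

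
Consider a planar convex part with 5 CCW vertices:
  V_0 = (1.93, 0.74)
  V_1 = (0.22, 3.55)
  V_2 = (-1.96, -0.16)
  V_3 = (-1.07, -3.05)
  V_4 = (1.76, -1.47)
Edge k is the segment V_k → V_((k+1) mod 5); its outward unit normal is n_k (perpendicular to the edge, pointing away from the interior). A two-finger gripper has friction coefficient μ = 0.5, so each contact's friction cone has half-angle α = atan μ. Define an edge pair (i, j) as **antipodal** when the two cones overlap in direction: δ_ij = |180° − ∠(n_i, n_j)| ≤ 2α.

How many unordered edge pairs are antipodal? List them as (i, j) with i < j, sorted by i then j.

α = atan 0.5 = 26.57°;  2α = 53.13°
n_0 = (+0.8543, +0.5199)
n_1 = (-0.8622, +0.5066)
n_2 = (-0.9557, -0.2943)
n_3 = (+0.4875, -0.8731)
n_4 = (+0.9971, -0.0767)
  (0,1): δ = 61.76°  ·
  (0,2): δ = 14.21°  ✓
  (0,3): δ = 87.85°  ·
  (0,4): δ = 144.28°  ·
  (1,2): δ = 132.44°  ·
  (1,3): δ = 30.39°  ✓
  (1,4): δ = 26.04°  ✓
  (2,3): δ = 77.94°  ·
  (2,4): δ = 21.52°  ✓
  (3,4): δ = 123.57°  ·
antipodal pairs: 4

count = 4; pairs: (0,2), (1,3), (1,4), (2,4)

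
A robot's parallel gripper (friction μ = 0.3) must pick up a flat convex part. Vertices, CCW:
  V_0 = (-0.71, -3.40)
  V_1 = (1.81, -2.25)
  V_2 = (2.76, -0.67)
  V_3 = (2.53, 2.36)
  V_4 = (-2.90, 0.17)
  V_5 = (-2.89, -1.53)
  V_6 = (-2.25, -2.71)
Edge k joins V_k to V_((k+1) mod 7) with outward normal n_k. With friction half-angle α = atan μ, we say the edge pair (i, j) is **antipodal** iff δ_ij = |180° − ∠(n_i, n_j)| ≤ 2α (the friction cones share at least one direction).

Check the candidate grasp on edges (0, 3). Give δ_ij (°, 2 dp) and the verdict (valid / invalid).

α = atan 0.3 = 16.70°;  2α = 33.40°
edge 0: e_0 = (+2.52, +1.15);  n_0 = (+0.4152, -0.9097)
edge 3: e_3 = (-5.43, -2.19);  n_3 = (-0.3740, +0.9274)
∠(n_0, n_3) = 177.44°
δ = |180° − 177.44°| = 2.56°
2.56° ≤ 2α = 33.40°  →  valid

δ = 2.56°, valid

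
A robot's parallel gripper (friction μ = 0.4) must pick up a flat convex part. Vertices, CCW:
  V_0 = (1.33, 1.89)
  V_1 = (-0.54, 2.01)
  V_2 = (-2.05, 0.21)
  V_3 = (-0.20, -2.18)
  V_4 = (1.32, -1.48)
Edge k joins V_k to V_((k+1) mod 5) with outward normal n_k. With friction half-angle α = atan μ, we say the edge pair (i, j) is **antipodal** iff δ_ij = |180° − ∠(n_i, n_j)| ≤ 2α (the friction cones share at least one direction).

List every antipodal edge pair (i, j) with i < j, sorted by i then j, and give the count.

α = atan 0.4 = 21.80°;  2α = 43.60°
n_0 = (+0.0640, +0.9979)
n_1 = (-0.7661, +0.6427)
n_2 = (-0.7908, -0.6121)
n_3 = (+0.4183, -0.9083)
n_4 = (+1.0000, -0.0030)
  (0,1): δ = 126.32°  ·
  (0,2): δ = 48.59°  ·
  (0,3): δ = 28.40°  ✓
  (0,4): δ = 93.50°  ·
  (1,2): δ = 102.27°  ·
  (1,3): δ = 25.28°  ✓
  (1,4): δ = 39.82°  ✓
  (2,3): δ = 103.01°  ·
  (2,4): δ = 37.91°  ✓
  (3,4): δ = 114.90°  ·
antipodal pairs: 4

count = 4; pairs: (0,3), (1,3), (1,4), (2,4)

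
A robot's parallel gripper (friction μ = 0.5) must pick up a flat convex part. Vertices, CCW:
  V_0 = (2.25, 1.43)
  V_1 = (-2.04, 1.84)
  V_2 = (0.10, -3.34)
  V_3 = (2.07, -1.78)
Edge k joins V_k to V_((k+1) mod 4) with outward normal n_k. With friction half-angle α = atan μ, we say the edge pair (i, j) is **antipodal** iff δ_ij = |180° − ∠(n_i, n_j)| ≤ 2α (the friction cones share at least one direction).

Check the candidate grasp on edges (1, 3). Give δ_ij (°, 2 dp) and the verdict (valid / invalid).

δ = 25.66°, valid

α = atan 0.5 = 26.57°;  2α = 53.13°
edge 1: e_1 = (+2.14, -5.18);  n_1 = (-0.9242, -0.3818)
edge 3: e_3 = (+0.18, +3.21);  n_3 = (+0.9984, -0.0560)
∠(n_1, n_3) = 154.34°
δ = |180° − 154.34°| = 25.66°
25.66° ≤ 2α = 53.13°  →  valid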